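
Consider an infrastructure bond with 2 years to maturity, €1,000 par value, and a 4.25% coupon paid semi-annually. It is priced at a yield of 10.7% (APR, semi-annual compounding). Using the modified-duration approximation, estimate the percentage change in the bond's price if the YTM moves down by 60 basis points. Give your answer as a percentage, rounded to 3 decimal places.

+1.101%

Periodic yield y = 0.0535. Modified duration first:
  t   CF        PV=CF/(1+0.0535)^t    t·PV
  1        21.25        20.1709        20.1709
  2        21.25        19.1465        38.2930
  3        21.25        18.1742        54.5226
  4     1,021.25       829.0752     3,316.3007
  Σ                    886.5668     3,429.2872
P = 886.5668; D_Mac = 3.86805 half-year periods = 1.93403 yrs; D_mod = 1.93403/(1+0.0535) = 1.83581 yrs.
ΔP/P ≈ -D_mod · Δy = -1.83581 × (-0.006) = +0.011015 = +1.1015%.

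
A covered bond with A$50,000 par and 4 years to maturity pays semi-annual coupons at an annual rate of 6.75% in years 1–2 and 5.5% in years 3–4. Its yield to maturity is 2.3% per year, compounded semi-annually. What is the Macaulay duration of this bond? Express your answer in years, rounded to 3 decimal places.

3.617 years

Periodic yield y = 0.0115. Discount each cash flow and weight by its period:
  t   CF        PV=CF/(1+0.0115)^t    t·PV
  1     1,687.50     1,668.3144     1,668.3144
  2     1,687.50     1,649.3469     3,298.6938
  3     1,687.50     1,630.5951     4,891.7852
  4     1,687.50     1,612.0564     6,448.2256
  5     1,375.00     1,298.5936     6,492.9681
  6     1,375.00     1,283.8296     7,702.9774
  7     1,375.00     1,269.2334     8,884.6337
  8    51,375.00    46,884.0087   375,072.0697
  Σ                 57,295.9780   414,459.6679
Price P = Σ PV = 57,295.9780.
Macaulay duration = Σ(t·PV) / P = 414,459.6679 / 57,295.9780 = 7.23366 half-year periods.
In years: 7.23366 / 2 = 3.61683 years.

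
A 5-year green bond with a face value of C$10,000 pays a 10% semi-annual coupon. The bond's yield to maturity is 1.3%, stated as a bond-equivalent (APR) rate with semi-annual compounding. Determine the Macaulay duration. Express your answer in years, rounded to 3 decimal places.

4.226 years

Periodic yield y = 0.0065. Discount each cash flow and weight by its period:
  t   CF        PV=CF/(1+0.0065)^t    t·PV
  1       500.00       496.7710       496.7710
  2       500.00       493.5628       987.1257
  3       500.00       490.3754     1,471.1262
  4       500.00       487.2085     1,948.8341
  5       500.00       484.0621     2,420.3107
  6       500.00       480.9360     2,885.6163
  7       500.00       477.8302     3,344.8111
  8       500.00       474.7443     3,797.9545
  9       500.00       471.6784     4,245.1056
  10   10,500.00     9,841.2782    98,412.7815
  Σ                 14,198.4469   120,010.4366
Price P = Σ PV = 14,198.4469.
Macaulay duration = Σ(t·PV) / P = 120,010.4366 / 14,198.4469 = 8.45236 half-year periods.
In years: 8.45236 / 2 = 4.22618 years.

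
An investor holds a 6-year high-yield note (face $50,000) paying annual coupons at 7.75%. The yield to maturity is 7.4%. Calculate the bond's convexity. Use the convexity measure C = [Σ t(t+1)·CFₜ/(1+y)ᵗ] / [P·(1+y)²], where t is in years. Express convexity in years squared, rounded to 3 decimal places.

With y = 0.074:
  t   CF        PV=CF/(1+0.074)^t    t·PV        t(t+1)·PV
  1     3,875.00     3,608.0074     3,608.0074       7,216.0149
  2     3,875.00     3,359.4110     6,718.8221      20,156.4662
  3     3,875.00     3,127.9432     9,383.8297      37,535.3188
  4     3,875.00     2,912.4239    11,649.6955      58,248.4773
  5     3,875.00     2,711.7541    13,558.7703      81,352.6220
  6    53,875.00    35,104.4033   210,626.4196   1,474,384.9374
  Σ                 50,823.9429   255,545.5446   1,678,893.8366
P = 50,823.9429.
Convexity = Σ t(t+1)·PV / [P·(1+y)²] = 1,678,893.8366 / (50,823.9429 × 1.153476) = 28.63824.

28.638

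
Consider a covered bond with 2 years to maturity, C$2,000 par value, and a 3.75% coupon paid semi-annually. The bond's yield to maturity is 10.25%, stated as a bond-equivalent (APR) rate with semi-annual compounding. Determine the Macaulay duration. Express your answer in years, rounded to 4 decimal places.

Periodic yield y = 0.05125. Discount each cash flow and weight by its period:
  t   CF        PV=CF/(1+0.05125)^t    t·PV
  1        37.50        35.6718        35.6718
  2        37.50        33.9328        67.8655
  3        37.50        32.2785        96.8355
  4     2,037.50     1,668.2978     6,673.1913
  Σ                  1,770.1809     6,873.5641
Price P = Σ PV = 1,770.1809.
Macaulay duration = Σ(t·PV) / P = 6,873.5641 / 1,770.1809 = 3.88297 half-year periods.
In years: 3.88297 / 2 = 1.94149 years.

1.9415 years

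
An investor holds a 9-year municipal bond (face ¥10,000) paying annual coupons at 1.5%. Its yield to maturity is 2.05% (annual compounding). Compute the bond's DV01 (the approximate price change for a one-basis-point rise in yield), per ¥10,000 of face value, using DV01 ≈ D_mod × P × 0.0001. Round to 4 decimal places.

Periodic yield y = 0.0205.
  t   CF        PV=CF/(1+0.0205)^t    t·PV
  1       150.00       146.9868       146.9868
  2       150.00       144.0341       288.0681
  3       150.00       141.1407       423.4221
  4       150.00       138.3054       553.2217
  5       150.00       135.5271       677.6356
  6       150.00       132.8046       796.8278
  7       150.00       130.1368       910.9578
  8       150.00       127.5226     1,020.1809
  9    10,150.00     8,455.6882    76,101.1939
  Σ                  9,552.1463    80,918.4946
P = 9,552.1463; D_Mac = 8.47124 yrs; D_mod = 8.30107 yrs.
DV01 ≈ 8.30107 × 9,552.1463 × 0.0001 = 7.929299.

¥7.9293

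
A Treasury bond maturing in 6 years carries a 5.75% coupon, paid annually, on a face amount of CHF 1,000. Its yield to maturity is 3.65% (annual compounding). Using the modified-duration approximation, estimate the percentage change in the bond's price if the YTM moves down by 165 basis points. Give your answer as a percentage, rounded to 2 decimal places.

+8.41%

Periodic yield y = 0.0365. Modified duration first:
  t   CF        PV=CF/(1+0.0365)^t    t·PV
  1        57.50        55.4752        55.4752
  2        57.50        53.5216       107.0432
  3        57.50        51.6369       154.9106
  4        57.50        49.8185       199.2740
  5        57.50        48.0642       240.3208
  6     1,057.50       852.8341     5,117.0044
  Σ                  1,111.3504     5,874.0281
P = 1,111.3504; D_Mac = 5.28549 yrs; D_mod = 5.28549/(1+0.0365) = 5.09936 yrs.
ΔP/P ≈ -D_mod · Δy = -5.09936 × (-0.0165) = +0.084139 = +8.4139%.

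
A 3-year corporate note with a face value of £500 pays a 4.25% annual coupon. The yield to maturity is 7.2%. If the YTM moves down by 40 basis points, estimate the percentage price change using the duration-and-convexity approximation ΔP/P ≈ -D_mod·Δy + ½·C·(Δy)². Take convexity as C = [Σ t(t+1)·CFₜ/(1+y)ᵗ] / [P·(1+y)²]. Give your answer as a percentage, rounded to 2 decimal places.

With y = 0.072:
  t   CF        PV=CF/(1+0.072)^t    t·PV        t(t+1)·PV
  1        21.25        19.8228        19.8228          39.6455
  2        21.25        18.4914        36.9828         110.9483
  3       521.25       423.1182     1,269.3546       5,077.4185
  Σ                    461.4323     1,326.1601       5,228.0123
P = 461.4323; D_Mac = 2.87401 yrs; D_mod = 2.68098 yrs; C = 9.85914.
Duration effect: -2.68098 × (-0.004) = +0.010724
Convexity effect: 0.5 × 9.85914 × (-0.004)² = +0.0000789
ΔP/P ≈ +0.010724 + 0.0000789 = +0.010803 = +1.0803%.

+1.08%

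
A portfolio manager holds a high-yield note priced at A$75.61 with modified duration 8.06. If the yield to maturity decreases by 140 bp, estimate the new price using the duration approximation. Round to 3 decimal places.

Duration approximation: ΔP/P ≈ -D_mod · Δy = -8.06 × (-0.014) = +0.112840.
New price ≈ 75.61 × (1 + 0.112840) = 84.1418324.

A$84.142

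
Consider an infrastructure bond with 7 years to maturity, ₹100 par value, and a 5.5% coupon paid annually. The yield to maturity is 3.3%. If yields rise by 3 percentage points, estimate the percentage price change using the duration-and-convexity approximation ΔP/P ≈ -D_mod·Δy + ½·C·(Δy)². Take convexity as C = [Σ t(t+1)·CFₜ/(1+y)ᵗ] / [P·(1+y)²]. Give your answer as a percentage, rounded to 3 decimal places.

With y = 0.033:
  t   CF        PV=CF/(1+0.033)^t    t·PV        t(t+1)·PV
  1         5.50         5.3243         5.3243          10.6486
  2         5.50         5.1542        10.3084          30.9253
  3         5.50         4.9896        14.9687          59.8746
  4         5.50         4.8302        19.3206          96.6032
  5         5.50         4.6759        23.3793         140.2757
  6         5.50         4.5265        27.1589         190.1122
  7       105.50        84.0524       588.3669       4,706.9354
  Σ                    113.5530       688.8271       5,235.3749
P = 113.5530; D_Mac = 6.06613 yrs; D_mod = 5.87234 yrs; C = 43.20645.
Duration effect: -5.87234 × (+0.03) = -0.176170
Convexity effect: 0.5 × 43.20645 × (0.03)² = +0.0194429
ΔP/P ≈ -0.176170 + 0.0194429 = -0.156727 = -15.6727%.

-15.673%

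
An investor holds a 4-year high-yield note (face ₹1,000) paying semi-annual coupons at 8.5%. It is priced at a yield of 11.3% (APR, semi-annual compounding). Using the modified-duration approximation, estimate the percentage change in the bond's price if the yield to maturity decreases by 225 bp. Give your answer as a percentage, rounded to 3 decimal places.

+7.335%

Periodic yield y = 0.0565. Modified duration first:
  t   CF        PV=CF/(1+0.0565)^t    t·PV
  1        42.50        40.2272        40.2272
  2        42.50        38.0759        76.1518
  3        42.50        36.0396       108.1189
  4        42.50        34.1123       136.4492
  5        42.50        32.2880       161.4401
  6        42.50        30.5613       183.3678
  7        42.50        28.9269       202.4885
  8     1,042.50       671.6145     5,372.9159
  Σ                    911.8457     6,281.1594
P = 911.8457; D_Mac = 6.88840 half-year periods = 3.44420 yrs; D_mod = 3.44420/(1+0.0565) = 3.26001 yrs.
ΔP/P ≈ -D_mod · Δy = -3.26001 × (-0.0225) = +0.073350 = +7.3350%.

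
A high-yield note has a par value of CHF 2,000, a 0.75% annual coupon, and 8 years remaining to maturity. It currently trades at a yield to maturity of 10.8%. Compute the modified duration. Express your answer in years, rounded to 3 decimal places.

Periodic yield y = 0.108. First find Macaulay duration:
  t   CF        PV=CF/(1+0.108)^t    t·PV
  1        15.00        13.5379        13.5379
  2        15.00        12.2183        24.4367
  3        15.00        11.0274        33.0821
  4        15.00         9.9525        39.8100
  5        15.00         8.9824        44.9120
  6        15.00         8.1069        48.6412
  7        15.00         7.3167        51.2166
  8     2,015.00       887.0681     7,096.5449
  Σ                    958.2101     7,352.1814
P = 958.2101; Macaulay duration = 7,352.1814 / 958.2101 = 7.67283 years.
Modified duration = D_Mac / (1 + y) = 7.67283 / 1.108 = 6.92493 years.

6.925 years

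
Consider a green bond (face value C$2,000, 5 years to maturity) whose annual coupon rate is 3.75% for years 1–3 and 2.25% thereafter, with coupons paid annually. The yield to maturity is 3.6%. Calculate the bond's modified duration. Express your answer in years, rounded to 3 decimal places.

Periodic yield y = 0.036. First find Macaulay duration:
  t   CF        PV=CF/(1+0.036)^t    t·PV
  1        75.00        72.3938        72.3938
  2        75.00        69.8782       139.7564
  3        75.00        67.4500       202.3500
  4        45.00        39.0637       156.2548
  5     2,045.00     1,713.5411     8,567.7057
  Σ                  1,962.3269     9,138.4608
P = 1,962.3269; Macaulay duration = 9,138.4608 / 1,962.3269 = 4.65695 years.
Modified duration = D_Mac / (1 + y) = 4.65695 / 1.036 = 4.49513 years.

4.495 years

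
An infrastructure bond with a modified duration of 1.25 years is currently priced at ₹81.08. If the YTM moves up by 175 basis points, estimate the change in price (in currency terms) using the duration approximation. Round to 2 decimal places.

-₹1.77

Duration approximation: ΔP/P ≈ -D_mod · Δy = -1.25 × (+0.0175) = -0.021875.
ΔP ≈ 81.08 × (-0.021875) = -1.773625.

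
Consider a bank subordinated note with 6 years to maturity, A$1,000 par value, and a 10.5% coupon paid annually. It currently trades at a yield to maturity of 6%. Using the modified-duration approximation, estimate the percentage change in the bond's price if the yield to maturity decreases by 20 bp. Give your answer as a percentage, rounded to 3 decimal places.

Periodic yield y = 0.06. Modified duration first:
  t   CF        PV=CF/(1+0.06)^t    t·PV
  1       105.00        99.0566        99.0566
  2       105.00        93.4496       186.8993
  3       105.00        88.1600       264.4801
  4       105.00        83.1698       332.6793
  5       105.00        78.4621       392.3105
  6     1,105.00       778.9814     4,673.8884
  Σ                  1,221.2796     5,949.3142
P = 1,221.2796; D_Mac = 4.87138 yrs; D_mod = 4.87138/(1+0.06) = 4.59564 yrs.
ΔP/P ≈ -D_mod · Δy = -4.59564 × (-0.002) = +0.009191 = +0.9191%.

+0.919%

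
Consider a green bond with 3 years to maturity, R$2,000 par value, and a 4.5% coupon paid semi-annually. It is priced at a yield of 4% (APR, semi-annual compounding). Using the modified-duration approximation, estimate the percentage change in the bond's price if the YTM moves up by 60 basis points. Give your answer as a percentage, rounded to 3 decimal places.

-1.671%

Periodic yield y = 0.02. Modified duration first:
  t   CF        PV=CF/(1+0.02)^t    t·PV
  1        45.00        44.1176        44.1176
  2        45.00        43.2526        86.5052
  3        45.00        42.4045       127.2135
  4        45.00        41.5730       166.2922
  5        45.00        40.7579       203.7894
  6     2,045.00     1,815.9015    10,895.4089
  Σ                  2,028.0072    11,523.3268
P = 2,028.0072; D_Mac = 5.68209 half-year periods = 2.84105 yrs; D_mod = 2.84105/(1+0.02) = 2.78534 yrs.
ΔP/P ≈ -D_mod · Δy = -2.78534 × (+0.006) = -0.016712 = -1.6712%.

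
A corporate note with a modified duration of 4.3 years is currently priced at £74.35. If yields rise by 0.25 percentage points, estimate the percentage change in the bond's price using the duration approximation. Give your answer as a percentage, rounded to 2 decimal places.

-1.08%

Duration approximation: ΔP/P ≈ -D_mod · Δy = -4.3 × (+0.0025) = -0.010750.
As a percentage: -1.0750%.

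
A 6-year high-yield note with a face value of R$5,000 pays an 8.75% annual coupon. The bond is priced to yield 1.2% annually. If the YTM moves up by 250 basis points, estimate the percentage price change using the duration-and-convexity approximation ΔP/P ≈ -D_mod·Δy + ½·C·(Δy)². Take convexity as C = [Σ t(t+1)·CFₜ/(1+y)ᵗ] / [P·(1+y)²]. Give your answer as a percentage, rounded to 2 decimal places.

With y = 0.012:
  t   CF        PV=CF/(1+0.012)^t    t·PV        t(t+1)·PV
  1       437.50       432.3123       432.3123         864.6245
  2       437.50       427.1860       854.3720       2,563.1161
  3       437.50       422.1206     1,266.3617       5,065.4469
  4       437.50       417.1152     1,668.4608       8,342.3038
  5       437.50       412.1692     2,060.8458      12,365.0748
  6     5,437.50     5,061.9307    30,371.5842     212,601.0893
  Σ                  7,172.8339    36,653.9368     241,801.6555
P = 7,172.8339; D_Mac = 5.11011 yrs; D_mod = 5.04951 yrs; C = 32.91603.
Duration effect: -5.04951 × (+0.025) = -0.126238
Convexity effect: 0.5 × 32.91603 × (0.025)² = +0.0102863
ΔP/P ≈ -0.126238 + 0.0102863 = -0.115952 = -11.5952%.

-11.60%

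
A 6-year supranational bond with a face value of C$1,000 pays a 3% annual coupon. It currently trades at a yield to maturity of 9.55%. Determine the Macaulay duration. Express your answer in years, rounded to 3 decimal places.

5.485 years

Periodic yield y = 0.0955. Discount each cash flow and weight by its year:
  t   CF        PV=CF/(1+0.0955)^t    t·PV
  1        30.00        27.3848        27.3848
  2        30.00        24.9975        49.9950
  3        30.00        22.8183        68.4550
  4        30.00        20.8292        83.3166
  5        30.00        19.0134        95.0669
  6     1,030.00       595.8857     3,575.3140
  Σ                    710.9288     3,899.5323
Price P = Σ PV = 710.9288.
Macaulay duration = Σ(t·PV) / P = 3,899.5323 / 710.9288 = 5.48512 years.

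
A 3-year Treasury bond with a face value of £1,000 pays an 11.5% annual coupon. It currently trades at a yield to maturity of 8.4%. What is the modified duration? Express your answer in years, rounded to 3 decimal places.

Periodic yield y = 0.084. First find Macaulay duration:
  t   CF        PV=CF/(1+0.084)^t    t·PV
  1       115.00       106.0886       106.0886
  2       115.00        97.8677       195.7354
  3     1,115.00       875.3607     2,626.0820
  Σ                  1,079.3169     2,927.9059
P = 1,079.3169; Macaulay duration = 2,927.9059 / 1,079.3169 = 2.71274 years.
Modified duration = D_Mac / (1 + y) = 2.71274 / 1.084 = 2.50253 years.

2.503 years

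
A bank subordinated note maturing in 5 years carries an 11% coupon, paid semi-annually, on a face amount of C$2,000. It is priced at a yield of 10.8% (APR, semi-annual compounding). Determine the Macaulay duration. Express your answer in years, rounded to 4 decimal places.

Periodic yield y = 0.054. Discount each cash flow and weight by its period:
  t   CF        PV=CF/(1+0.054)^t    t·PV
  1       110.00       104.3643       104.3643
  2       110.00        99.0174       198.0348
  3       110.00        93.9444       281.8332
  4       110.00        89.1313       356.5252
  5       110.00        84.5648       422.8240
  6       110.00        80.2323       481.3936
  7       110.00        76.1217       532.8518
  8       110.00        72.2217       577.7737
  9       110.00        68.5216       616.6940
  10    2,110.00     1,247.0284    12,470.2841
  Σ                  2,015.1478    16,042.5786
Price P = Σ PV = 2,015.1478.
Macaulay duration = Σ(t·PV) / P = 16,042.5786 / 2,015.1478 = 7.96099 half-year periods.
In years: 7.96099 / 2 = 3.98050 years.

3.9805 years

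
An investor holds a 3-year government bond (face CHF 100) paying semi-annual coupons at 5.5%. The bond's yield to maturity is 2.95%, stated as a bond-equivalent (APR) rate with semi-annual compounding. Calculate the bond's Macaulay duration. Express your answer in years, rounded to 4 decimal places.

2.8142 years

Periodic yield y = 0.01475. Discount each cash flow and weight by its period:
  t   CF        PV=CF/(1+0.01475)^t    t·PV
  1         2.75         2.7100         2.7100
  2         2.75         2.6706         5.3413
  3         2.75         2.6318         7.8954
  4         2.75         2.5936        10.3742
  5         2.75         2.5559        12.7793
  6       102.75        94.1082       564.6492
  Σ                    107.2701       603.7495
Price P = Σ PV = 107.2701.
Macaulay duration = Σ(t·PV) / P = 603.7495 / 107.2701 = 5.62831 half-year periods.
In years: 5.62831 / 2 = 2.81416 years.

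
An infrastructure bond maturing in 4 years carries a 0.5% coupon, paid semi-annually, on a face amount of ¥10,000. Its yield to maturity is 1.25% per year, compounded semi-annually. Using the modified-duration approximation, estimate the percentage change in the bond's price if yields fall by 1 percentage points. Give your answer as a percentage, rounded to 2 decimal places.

Periodic yield y = 0.00625. Modified duration first:
  t   CF        PV=CF/(1+0.00625)^t    t·PV
  1        25.00        24.8447        24.8447
  2        25.00        24.6904        49.3808
  3        25.00        24.5370        73.6111
  4        25.00        24.3846        97.5386
  5        25.00        24.2332       121.1659
  6        25.00        24.0827       144.4960
  7        25.00        23.9331       167.5316
  8    10,025.00     9,537.5589    76,300.4714
  Σ                  9,708.2647    76,979.0403
P = 9,708.2647; D_Mac = 7.92923 half-year periods = 3.96461 yrs; D_mod = 3.96461/(1+0.00625) = 3.93999 yrs.
ΔP/P ≈ -D_mod · Δy = -3.93999 × (-0.01) = +0.039400 = +3.9400%.

+3.94%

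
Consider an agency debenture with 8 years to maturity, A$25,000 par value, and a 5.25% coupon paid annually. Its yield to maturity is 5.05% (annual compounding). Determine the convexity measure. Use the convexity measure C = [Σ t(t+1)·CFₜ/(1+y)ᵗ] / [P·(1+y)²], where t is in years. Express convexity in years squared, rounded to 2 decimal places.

51.75

With y = 0.0505:
  t   CF        PV=CF/(1+0.0505)^t    t·PV        t(t+1)·PV
  1     1,312.50     1,249.4050     1,249.4050       2,498.8101
  2     1,312.50     1,189.3432     2,378.6864       7,136.0593
  3     1,312.50     1,132.1687     3,396.5061      13,586.0243
  4     1,312.50     1,077.7427     4,310.9708      21,554.8538
  5     1,312.50     1,025.9331     5,129.6653      30,777.9920
  6     1,312.50       976.6141     5,859.6843      41,017.7904
  7     1,312.50       929.6659     6,507.6615      52,061.2920
  8    26,312.50    17,741.6358   141,933.0862   1,277,397.7759
  Σ                 25,322.5085   170,765.6657   1,446,030.5979
P = 25,322.5085.
Convexity = Σ t(t+1)·PV / [P·(1+y)²] = 1,446,030.5979 / (25,322.5085 × 1.103550) = 51.74622.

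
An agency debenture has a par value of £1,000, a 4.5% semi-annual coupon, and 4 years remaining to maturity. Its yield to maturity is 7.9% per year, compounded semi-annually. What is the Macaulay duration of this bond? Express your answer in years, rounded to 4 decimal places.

Periodic yield y = 0.0395. Discount each cash flow and weight by its period:
  t   CF        PV=CF/(1+0.0395)^t    t·PV
  1        22.50        21.6450        21.6450
  2        22.50        20.8225        41.6451
  3        22.50        20.0313        60.0939
  4        22.50        19.2701        77.0805
  5        22.50        18.5379        92.6894
  6        22.50        17.8335       107.0007
  7        22.50        17.1558       120.0906
  8     1,022.50       750.0105     6,000.0843
  Σ                    885.3067     6,520.3296
Price P = Σ PV = 885.3067.
Macaulay duration = Σ(t·PV) / P = 6,520.3296 / 885.3067 = 7.36505 half-year periods.
In years: 7.36505 / 2 = 3.68253 years.

3.6825 years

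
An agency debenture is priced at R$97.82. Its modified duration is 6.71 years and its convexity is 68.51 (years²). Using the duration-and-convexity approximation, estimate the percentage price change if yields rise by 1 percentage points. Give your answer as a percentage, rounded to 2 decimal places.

Duration effect: -D_mod·Δy = -6.71 × (+0.01) = -0.067100
Convexity effect: ½·C·(Δy)² = 0.5 × 68.51 × (0.01)² = +0.0034255
ΔP/P ≈ -0.067100 + 0.0034255 = -0.0636745
= -6.36745%.

-6.37%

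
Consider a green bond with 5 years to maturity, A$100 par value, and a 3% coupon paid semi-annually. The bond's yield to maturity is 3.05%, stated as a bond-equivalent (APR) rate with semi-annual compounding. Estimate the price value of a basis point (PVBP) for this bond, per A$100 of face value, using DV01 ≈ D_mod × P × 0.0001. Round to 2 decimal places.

A$0.05

Periodic yield y = 0.01525.
  t   CF        PV=CF/(1+0.01525)^t    t·PV
  1         1.50         1.4775         1.4775
  2         1.50         1.4553         2.9106
  3         1.50         1.4334         4.3002
  4         1.50         1.4119         5.6475
  5         1.50         1.3907         6.9534
  6         1.50         1.3698         8.2187
  7         1.50         1.3492         9.4445
  8         1.50         1.3289        10.6316
  9         1.50         1.3090        11.7809
  10      101.50        87.2441       872.4410
  Σ                     99.7698       933.8058
P = 99.7698; D_Mac = 9.35961 half-year periods = 4.67980 yrs; D_mod = 4.60951 yrs.
DV01 ≈ 4.60951 × 99.7698 × 0.0001 = 0.045989.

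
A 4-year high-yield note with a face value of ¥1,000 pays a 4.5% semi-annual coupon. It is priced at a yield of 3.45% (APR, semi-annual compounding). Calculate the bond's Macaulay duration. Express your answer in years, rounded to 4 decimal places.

Periodic yield y = 0.01725. Discount each cash flow and weight by its period:
  t   CF        PV=CF/(1+0.01725)^t    t·PV
  1        22.50        22.1185        22.1185
  2        22.50        21.7434        43.4868
  3        22.50        21.3747        64.1240
  4        22.50        21.0122        84.0488
  5        22.50        20.6559       103.2795
  6        22.50        20.3056       121.8337
  7        22.50        19.9613       139.7290
  8     1,022.50       891.7471     7,133.9772
  Σ                  1,038.9187     7,712.5975
Price P = Σ PV = 1,038.9187.
Macaulay duration = Σ(t·PV) / P = 7,712.5975 / 1,038.9187 = 7.42368 half-year periods.
In years: 7.42368 / 2 = 3.71184 years.

3.7118 years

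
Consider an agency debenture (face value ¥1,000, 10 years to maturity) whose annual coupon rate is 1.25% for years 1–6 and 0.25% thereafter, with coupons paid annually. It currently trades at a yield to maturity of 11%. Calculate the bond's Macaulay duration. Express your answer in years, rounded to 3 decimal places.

9.104 years

Periodic yield y = 0.11. Discount each cash flow and weight by its year:
  t   CF        PV=CF/(1+0.11)^t    t·PV
  1        12.50        11.2613        11.2613
  2        12.50        10.1453        20.2906
  3        12.50         9.1399        27.4197
  4        12.50         8.2341        32.9365
  5        12.50         7.4181        37.0907
  6        12.50         6.6830        40.0981
  7         2.50         1.2041         8.4290
  8         2.50         1.0848         8.6785
  9         2.50         0.9773         8.7958
  10    1,002.50       353.0649     3,530.6494
  Σ                    409.2129     3,725.6496
Price P = Σ PV = 409.2129.
Macaulay duration = Σ(t·PV) / P = 3,725.6496 / 409.2129 = 9.10443 years.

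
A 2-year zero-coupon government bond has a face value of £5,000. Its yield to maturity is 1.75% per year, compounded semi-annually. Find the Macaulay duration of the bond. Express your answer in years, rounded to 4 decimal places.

A zero-coupon bond has a single cash flow at maturity, so its Macaulay duration equals its maturity: 2 years.
(Equivalently: 4 semi-annual periods ÷ 2 = 2 years.)

2.0000 years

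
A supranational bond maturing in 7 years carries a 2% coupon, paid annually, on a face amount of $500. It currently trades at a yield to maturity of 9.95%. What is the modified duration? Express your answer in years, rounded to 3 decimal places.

5.877 years

Periodic yield y = 0.0995. First find Macaulay duration:
  t   CF        PV=CF/(1+0.0995)^t    t·PV
  1        10.00         9.0950         9.0950
  2        10.00         8.2720        16.5440
  3        10.00         7.5234        22.5702
  4        10.00         6.8426        27.3703
  5        10.00         6.2233        31.1167
  6        10.00         5.6602        33.9610
  7       510.00       262.5449     1,837.8141
  Σ                    306.1614     1,978.4713
P = 306.1614; Macaulay duration = 1,978.4713 / 306.1614 = 6.46218 years.
Modified duration = D_Mac / (1 + y) = 6.46218 / 1.0995 = 5.87738 years.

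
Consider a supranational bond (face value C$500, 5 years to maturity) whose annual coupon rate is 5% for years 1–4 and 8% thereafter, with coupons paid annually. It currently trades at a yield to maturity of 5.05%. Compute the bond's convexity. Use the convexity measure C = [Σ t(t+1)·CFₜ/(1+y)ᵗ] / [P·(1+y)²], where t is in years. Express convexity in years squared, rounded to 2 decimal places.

23.98

With y = 0.0505:
  t   CF        PV=CF/(1+0.0505)^t    t·PV        t(t+1)·PV
  1        25.00        23.7982        23.7982          47.5964
  2        25.00        22.6542        45.3083         135.9249
  3        25.00        21.5651        64.6954         258.7814
  4        25.00        20.5284        82.1137         410.5686
  5       540.00       422.0982     2,110.4909      12,662.9453
  Σ                    510.6441     2,326.4065      13,515.8167
P = 510.6441.
Convexity = Σ t(t+1)·PV / [P·(1+y)²] = 13,515.8167 / (510.6441 × 1.103550) = 23.98457.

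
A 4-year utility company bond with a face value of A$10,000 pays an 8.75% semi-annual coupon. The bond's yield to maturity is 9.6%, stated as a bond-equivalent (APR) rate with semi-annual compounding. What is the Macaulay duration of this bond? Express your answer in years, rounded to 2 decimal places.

3.45 years

Periodic yield y = 0.048. Discount each cash flow and weight by its period:
  t   CF        PV=CF/(1+0.048)^t    t·PV
  1       437.50       417.4618       417.4618
  2       437.50       398.3414       796.6829
  3       437.50       380.0968     1,140.2904
  4       437.50       362.6878     1,450.7511
  5       437.50       346.0761     1,730.3806
  6       437.50       330.2253     1,981.3519
  7       437.50       315.1005     2,205.7034
  8    10,437.50     7,173.0891    57,384.7130
  Σ                  9,723.0789    67,107.3352
Price P = Σ PV = 9,723.0789.
Macaulay duration = Σ(t·PV) / P = 67,107.3352 / 9,723.0789 = 6.90186 half-year periods.
In years: 6.90186 / 2 = 3.45093 years.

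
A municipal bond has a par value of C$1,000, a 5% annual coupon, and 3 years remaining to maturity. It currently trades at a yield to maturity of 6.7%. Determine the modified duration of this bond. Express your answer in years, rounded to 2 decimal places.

Periodic yield y = 0.067. First find Macaulay duration:
  t   CF        PV=CF/(1+0.067)^t    t·PV
  1        50.00        46.8604        46.8604
  2        50.00        43.9179        87.8357
  3     1,050.00       864.3627     2,593.0882
  Σ                    955.1410     2,727.7843
P = 955.1410; Macaulay duration = 2,727.7843 / 955.1410 = 2.85590 years.
Modified duration = D_Mac / (1 + y) = 2.85590 / 1.067 = 2.67657 years.

2.68 years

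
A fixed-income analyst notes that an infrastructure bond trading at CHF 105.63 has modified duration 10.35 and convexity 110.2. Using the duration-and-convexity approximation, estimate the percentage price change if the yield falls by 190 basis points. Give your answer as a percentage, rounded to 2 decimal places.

Duration effect: -D_mod·Δy = -10.35 × (-0.019) = +0.196650
Convexity effect: ½·C·(Δy)² = 0.5 × 110.2 × (-0.019)² = +0.0198911
ΔP/P ≈ +0.196650 + 0.0198911 = +0.2165411
= +21.65411%.

+21.65%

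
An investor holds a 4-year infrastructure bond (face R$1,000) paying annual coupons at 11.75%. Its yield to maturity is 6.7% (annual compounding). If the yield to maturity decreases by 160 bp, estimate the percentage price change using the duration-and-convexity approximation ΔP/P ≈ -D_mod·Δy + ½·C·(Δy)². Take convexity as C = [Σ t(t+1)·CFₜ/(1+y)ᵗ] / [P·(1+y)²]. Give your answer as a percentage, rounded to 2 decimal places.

+5.37%

With y = 0.067:
  t   CF        PV=CF/(1+0.067)^t    t·PV        t(t+1)·PV
  1       117.50       110.1218       110.1218         220.2437
  2       117.50       103.2070       206.4139         619.2418
  3       117.50        96.7263       290.1789       1,160.7157
  4     1,117.50       862.1639     3,448.6558      17,243.2788
  Σ                  1,172.2191     4,055.3705      19,243.4800
P = 1,172.2191; D_Mac = 3.45957 yrs; D_mod = 3.24233 yrs; C = 14.41936.
Duration effect: -3.24233 × (-0.016) = +0.051877
Convexity effect: 0.5 × 14.41936 × (-0.016)² = +0.0018457
ΔP/P ≈ +0.051877 + 0.0018457 = +0.053723 = +5.3723%.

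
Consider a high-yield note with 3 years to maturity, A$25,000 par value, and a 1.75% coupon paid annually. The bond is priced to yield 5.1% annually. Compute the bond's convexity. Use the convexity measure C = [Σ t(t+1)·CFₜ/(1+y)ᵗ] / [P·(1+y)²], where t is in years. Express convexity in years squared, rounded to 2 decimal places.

With y = 0.051:
  t   CF        PV=CF/(1+0.051)^t    t·PV        t(t+1)·PV
  1       437.50       416.2702       416.2702         832.5404
  2       437.50       396.0706       792.1412       2,376.4237
  3    25,437.50    21,911.2058    65,733.6175     262,934.4699
  Σ                 22,723.5467    66,942.0289     266,143.4341
P = 22,723.5467.
Convexity = Σ t(t+1)·PV / [P·(1+y)²] = 266,143.4341 / (22,723.5467 × 1.104601) = 10.60313.

10.60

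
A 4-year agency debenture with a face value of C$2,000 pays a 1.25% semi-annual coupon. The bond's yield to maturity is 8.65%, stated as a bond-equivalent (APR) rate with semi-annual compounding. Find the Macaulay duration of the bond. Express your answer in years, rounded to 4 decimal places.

Periodic yield y = 0.04325. Discount each cash flow and weight by its period:
  t   CF        PV=CF/(1+0.04325)^t    t·PV
  1        12.50        11.9818        11.9818
  2        12.50        11.4851        22.9701
  3        12.50        11.0089        33.0268
  4        12.50        10.5525        42.2101
  5        12.50        10.1151        50.5753
  6        12.50         9.6957        58.1743
  7        12.50         9.2938        65.0563
  8     2,012.50     1,434.2628    11,474.1026
  Σ                  1,508.3956    11,758.0972
Price P = Σ PV = 1,508.3956.
Macaulay duration = Σ(t·PV) / P = 11,758.0972 / 1,508.3956 = 7.79510 half-year periods.
In years: 7.79510 / 2 = 3.89755 years.

3.8976 years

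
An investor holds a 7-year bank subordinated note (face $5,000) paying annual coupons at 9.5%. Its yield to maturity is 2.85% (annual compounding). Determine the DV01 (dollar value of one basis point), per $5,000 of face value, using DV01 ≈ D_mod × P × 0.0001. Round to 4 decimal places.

Periodic yield y = 0.0285.
  t   CF        PV=CF/(1+0.0285)^t    t·PV
  1       475.00       461.8376       461.8376
  2       475.00       449.0400       898.0800
  3       475.00       436.5970     1,309.7909
  4       475.00       424.4988     1,697.9950
  5       475.00       412.7358     2,063.6789
  6       475.00       401.2988     2,407.7926
  7     5,475.00     4,497.3227    31,481.2589
  Σ                  7,083.3306    40,320.4341
P = 7,083.3306; D_Mac = 5.69230 yrs; D_mod = 5.53456 yrs.
DV01 ≈ 5.53456 × 7,083.3306 × 0.0001 = 3.920314.

$3.9203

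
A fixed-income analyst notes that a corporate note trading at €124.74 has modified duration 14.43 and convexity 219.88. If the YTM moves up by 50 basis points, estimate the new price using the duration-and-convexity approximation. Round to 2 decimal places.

Duration effect: -D_mod·Δy = -14.43 × (+0.005) = -0.072150
Convexity effect: ½·C·(Δy)² = 0.5 × 219.88 × (0.005)² = +0.0027485
ΔP/P ≈ -0.072150 + 0.0027485 = -0.0694015
New price ≈ 124.74 × (1 - 0.0694015) = 116.08285689.

€116.08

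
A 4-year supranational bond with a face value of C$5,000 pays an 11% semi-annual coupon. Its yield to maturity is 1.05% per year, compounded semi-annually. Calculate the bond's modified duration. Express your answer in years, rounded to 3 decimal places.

3.436 years

Periodic yield y = 0.00525. First find Macaulay duration:
  t   CF        PV=CF/(1+0.00525)^t    t·PV
  1       275.00       273.5638       273.5638
  2       275.00       272.1351       544.2702
  3       275.00       270.7138       812.1415
  4       275.00       269.3000     1,077.2000
  5       275.00       267.8936     1,339.4678
  6       275.00       266.4945     1,598.9668
  7       275.00       265.1027     1,855.7188
  8     5,275.00     5,058.5938    40,468.7506
  Σ                  6,943.7973    47,970.0795
P = 6,943.7973; Macaulay duration = 47,970.0795 / 6,943.7973 = 6.90834 half-year periods = 3.45417 years.
Modified duration = D_Mac / (1 + y) = 3.45417 / 1.00525 = 3.43613 years.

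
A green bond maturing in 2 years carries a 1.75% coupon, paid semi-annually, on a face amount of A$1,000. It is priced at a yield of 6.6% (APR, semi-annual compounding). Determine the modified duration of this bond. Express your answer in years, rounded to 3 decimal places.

1.910 years

Periodic yield y = 0.033. First find Macaulay duration:
  t   CF        PV=CF/(1+0.033)^t    t·PV
  1         8.75         8.4705         8.4705
  2         8.75         8.1999        16.3998
  3         8.75         7.9379        23.8138
  4     1,008.75       885.8950     3,543.5801
  Σ                    910.5033     3,592.2641
P = 910.5033; Macaulay duration = 3,592.2641 / 910.5033 = 3.94536 half-year periods = 1.97268 years.
Modified duration = D_Mac / (1 + y) = 1.97268 / 1.033 = 1.90966 years.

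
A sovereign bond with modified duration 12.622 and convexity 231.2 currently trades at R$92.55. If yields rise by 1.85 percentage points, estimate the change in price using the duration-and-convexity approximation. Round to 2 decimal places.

Duration effect: -D_mod·Δy = -12.622 × (+0.0185) = -0.233507
Convexity effect: ½·C·(Δy)² = 0.5 × 231.2 × (0.0185)² = +0.0395641
ΔP/P ≈ -0.233507 + 0.0395641 = -0.1939429
ΔP ≈ 92.55 × (-0.1939429) = -17.949415395.

-R$17.95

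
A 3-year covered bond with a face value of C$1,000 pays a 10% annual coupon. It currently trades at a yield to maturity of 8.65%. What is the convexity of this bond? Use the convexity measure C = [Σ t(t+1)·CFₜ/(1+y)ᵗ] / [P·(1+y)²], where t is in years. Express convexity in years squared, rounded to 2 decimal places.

With y = 0.0865:
  t   CF        PV=CF/(1+0.0865)^t    t·PV        t(t+1)·PV
  1       100.00        92.0387        92.0387         184.0773
  2       100.00        84.7111       169.4223         508.2669
  3     1,100.00       857.6370     2,572.9109      10,291.6436
  Σ                  1,034.3868     2,834.3718      10,983.9878
P = 1,034.3868.
Convexity = Σ t(t+1)·PV / [P·(1+y)²] = 10,983.9878 / (1,034.3868 × 1.180482) = 8.99534.

9.00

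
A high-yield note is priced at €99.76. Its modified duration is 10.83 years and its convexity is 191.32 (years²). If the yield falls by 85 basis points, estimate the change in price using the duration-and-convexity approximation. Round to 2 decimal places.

+€9.87

Duration effect: -D_mod·Δy = -10.83 × (-0.0085) = +0.092055
Convexity effect: ½·C·(Δy)² = 0.5 × 191.32 × (-0.0085)² = +0.006911435
ΔP/P ≈ +0.092055 + 0.006911435 = +0.098966435
ΔP ≈ 99.76 × (+0.098966435) = +9.8728915556.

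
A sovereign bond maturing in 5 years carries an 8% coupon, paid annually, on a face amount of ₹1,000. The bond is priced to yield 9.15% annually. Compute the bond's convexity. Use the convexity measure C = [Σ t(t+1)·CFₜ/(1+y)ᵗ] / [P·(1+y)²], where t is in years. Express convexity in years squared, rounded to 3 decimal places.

20.494

With y = 0.0915:
  t   CF        PV=CF/(1+0.0915)^t    t·PV        t(t+1)·PV
  1        80.00        73.2936        73.2936         146.5873
  2        80.00        67.1495       134.2989         402.8967
  3        80.00        61.5203       184.5610         738.2441
  4        80.00        56.3631       225.4525       1,127.2624
  5     1,080.00       697.1160     3,485.5800      20,913.4802
  Σ                    955.4426     4,103.1861      23,328.4708
P = 955.4426.
Convexity = Σ t(t+1)·PV / [P·(1+y)²] = 23,328.4708 / (955.4426 × 1.191372) = 20.49435.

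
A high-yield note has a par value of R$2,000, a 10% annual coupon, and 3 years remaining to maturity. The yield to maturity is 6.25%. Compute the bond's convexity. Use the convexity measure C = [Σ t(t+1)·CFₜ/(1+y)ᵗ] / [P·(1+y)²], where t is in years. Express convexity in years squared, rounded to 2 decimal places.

9.44

With y = 0.0625:
  t   CF        PV=CF/(1+0.0625)^t    t·PV        t(t+1)·PV
  1       200.00       188.2353       188.2353         376.4706
  2       200.00       177.1626       354.3253       1,062.9758
  3     2,200.00     1,834.1543     5,502.4629      22,009.8514
  Σ                  2,199.5522     6,045.0234      23,449.2978
P = 2,199.5522.
Convexity = Σ t(t+1)·PV / [P·(1+y)²] = 23,449.2978 / (2,199.5522 × 1.128906) = 9.44360.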